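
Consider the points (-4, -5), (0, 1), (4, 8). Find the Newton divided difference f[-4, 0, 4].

f[-4,0] = (1 - (-5)) / (0 - (-4)) = 3/2
f[0,4] = (8 - 1) / (4 - 0) = 7/4
f[-4,0,4] = (7/4 - 3/2) / (4 - (-4)) = 1/32

1/32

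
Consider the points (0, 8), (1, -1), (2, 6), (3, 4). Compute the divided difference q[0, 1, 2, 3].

-25/6

q[0,1] = (-1 - 8) / (1 - 0) = -9
q[1,2] = (6 - (-1)) / (2 - 1) = 7
q[2,3] = (4 - 6) / (3 - 2) = -2
q[0,1,2] = (7 - (-9)) / (2 - 0) = 8
q[1,2,3] = (-2 - 7) / (3 - 1) = -9/2
q[0,1,2,3] = (-9/2 - 8) / (3 - 0) = -25/6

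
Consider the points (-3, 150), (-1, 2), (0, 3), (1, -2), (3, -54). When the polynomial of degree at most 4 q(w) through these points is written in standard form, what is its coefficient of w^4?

Build the Lagrange basis polynomials:
L_0(w) = (w + 1)w(w - 1)(w - 3) / [144] = (1/144)w^4 - (1/48)w^3 - (1/144)w^2 + (1/48)w
L_1(w) = (w + 3)w(w - 1)(w - 3) / [-16] = -(1/16)w^4 + (1/16)w^3 + (9/16)w^2 - (9/16)w
L_2(w) = (w + 3)(w + 1)(w - 1)(w - 3) / [9] = (1/9)w^4 - (10/9)w^2 + 1
L_3(w) = (w + 3)(w + 1)w(w - 3) / [-16] = -(1/16)w^4 - (1/16)w^3 + (9/16)w^2 + (9/16)w
L_4(w) = (w + 3)(w + 1)w(w - 1) / [144] = (1/144)w^4 + (1/48)w^3 - (1/144)w^2 - (1/48)w
q(w) = 150·L_0 + 2·L_1 + 3·L_2 + (-2)·L_3 + (-54)·L_4
Only the coefficient of w^4 is needed; take it from each L_i and combine:
150·(1/144) + 2·(-1/16) + 3·(1/9) + (-2)·(-1/16) + (-54)·(1/144) = 1

1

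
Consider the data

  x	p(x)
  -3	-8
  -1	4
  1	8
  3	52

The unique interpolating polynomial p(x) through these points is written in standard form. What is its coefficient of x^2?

2

L_0(x) = (x + 1)(x - 1)(x - 3) / [-48] = -(1/48)x^3 + (1/16)x^2 + (1/48)x - 1/16
L_1(x) = (x + 3)(x - 1)(x - 3) / [16] = (1/16)x^3 - (1/16)x^2 - (9/16)x + 9/16
L_2(x) = (x + 3)(x + 1)(x - 3) / [-16] = -(1/16)x^3 - (1/16)x^2 + (9/16)x + 9/16
L_3(x) = (x + 3)(x + 1)(x - 1) / [48] = (1/48)x^3 + (1/16)x^2 - (1/48)x - 1/16
p(x) = (-8)·L_0 + 4·L_1 + 8·L_2 + 52·L_3
Only the coefficient of x^2 is needed; take it from each L_i and combine:
(-8)·(1/16) + 4·(-1/16) + 8·(-1/16) + 52·(1/16) = 2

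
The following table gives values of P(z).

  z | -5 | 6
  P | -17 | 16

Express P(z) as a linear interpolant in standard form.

Build the Lagrange basis polynomials:
L_0(z) = (z - 6) / [-11] = -(1/11)z + 6/11
L_1(z) = (z + 5) / [11] = (1/11)z + 5/11
P(z) = (-17)·L_0 + 16·L_1
  (-17)·L_0(z) = (17/11)z - 102/11
  16·L_1(z) = (16/11)z + 80/11
Adding term by term: 3z - 2

P(z) = 3z - 2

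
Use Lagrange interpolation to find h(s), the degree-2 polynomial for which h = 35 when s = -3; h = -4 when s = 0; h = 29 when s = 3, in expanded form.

h(s) = 4s^2 - s - 4

Build the Lagrange basis polynomials:
L_0(s) = s(s - 3) / [18] = (1/18)s^2 - (1/6)s
L_1(s) = (s + 3)(s - 3) / [-9] = -(1/9)s^2 + 1
L_2(s) = (s + 3)s / [18] = (1/18)s^2 + (1/6)s
h(s) = 35·L_0 + (-4)·L_1 + 29·L_2
  35·L_0(s) = (35/18)s^2 - (35/6)s
  (-4)·L_1(s) = (4/9)s^2 - 4
  29·L_2(s) = (29/18)s^2 + (29/6)s
Adding term by term: 4s^2 - s - 4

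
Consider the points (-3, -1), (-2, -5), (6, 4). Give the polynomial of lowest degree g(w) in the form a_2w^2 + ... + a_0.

Newton's divided differences:
g[-3,-2] = (-5 - (-1)) / (-2 - (-3)) = -4
g[-2,6] = (4 - (-5)) / (6 - (-2)) = 9/8
g[-3,-2,6] = (9/8 - (-4)) / (6 - (-3)) = 41/72
g(w) = -1 + (-4)·(w + 3) + (41/72)·(w + 3)(w + 2)
Expanding: g(w) = (41/72)w^2 - (83/72)w - 115/12

g(w) = (41/72)w^2 - (83/72)w - 115/12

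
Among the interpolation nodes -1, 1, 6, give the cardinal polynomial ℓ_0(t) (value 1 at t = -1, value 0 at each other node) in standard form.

ℓ_0(t) = (1/14)t^2 - (1/2)t + 3/7

ℓ_0(t) = (t - 1)(t - 6) / [(-2)·(-7)]
       = (t^2 - 7t + 6) / (14)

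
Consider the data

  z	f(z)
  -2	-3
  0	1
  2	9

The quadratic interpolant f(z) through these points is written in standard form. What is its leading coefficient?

1/2

The leading coefficient equals the top divided difference f[-2,0,2].
f[-2,0] = (1 - (-3)) / (0 - (-2)) = 2
f[0,2] = (9 - 1) / (2 - 0) = 4
f[-2,0,2] = (4 - 2) / (2 - (-2)) = 1/2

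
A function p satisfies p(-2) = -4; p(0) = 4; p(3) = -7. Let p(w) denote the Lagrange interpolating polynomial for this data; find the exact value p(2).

L_0(2) = (2)·(-1)/[(-2)·(-5)] = -1/5
L_1(2) = (4)·(-1)/[(2)·(-3)] = 2/3
L_2(2) = (4)·(2)/[(5)·(3)] = 8/15
Sum: (-4)·(-1/5) + 4·(2/3) + (-7)·(8/15) = -4/15

-4/15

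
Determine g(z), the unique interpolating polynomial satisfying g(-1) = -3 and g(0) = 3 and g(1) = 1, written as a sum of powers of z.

g(z) = -4z^2 + 2z + 3

Build the Lagrange basis polynomials:
L_0(z) = z(z - 1) / [2] = (1/2)z^2 - (1/2)z
L_1(z) = (z + 1)(z - 1) / [-1] = -z^2 + 1
L_2(z) = (z + 1)z / [2] = (1/2)z^2 + (1/2)z
g(z) = (-3)·L_0 + 3·L_1 + 1·L_2
  (-3)·L_0(z) = -(3/2)z^2 + (3/2)z
  3·L_1(z) = -3z^2 + 3
  1·L_2(z) = (1/2)z^2 + (1/2)z
Adding term by term: -4z^2 + 2z + 3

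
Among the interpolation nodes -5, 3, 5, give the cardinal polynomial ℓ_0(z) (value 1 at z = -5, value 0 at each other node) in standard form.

ℓ_0(z) = (1/80)z^2 - (1/10)z + 3/16

ℓ_0(z) = (z - 3)(z - 5) / [(-8)·(-10)]
       = (z^2 - 8z + 15) / (80)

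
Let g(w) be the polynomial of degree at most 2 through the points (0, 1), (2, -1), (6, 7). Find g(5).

Using Newton's divided-difference form:
g[0,2] = (-1 - 1) / (2 - 0) = -1
g[2,6] = (7 - (-1)) / (6 - 2) = 2
g[0,2,6] = (2 - (-1)) / (6 - 0) = 1/2
g(5) = 1 + (-1)·(5) + (1/2)·(5)·(3) = 7/2

7/2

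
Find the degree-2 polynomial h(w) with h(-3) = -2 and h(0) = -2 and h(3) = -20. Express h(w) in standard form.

h(w) = -w^2 - 3w - 2

L_0(w) = w(w - 3) / [18] = (1/18)w^2 - (1/6)w
L_1(w) = (w + 3)(w - 3) / [-9] = -(1/9)w^2 + 1
L_2(w) = (w + 3)w / [18] = (1/18)w^2 + (1/6)w
h(w) = (-2)·L_0 + (-2)·L_1 + (-20)·L_2
  (-2)·L_0(w) = -(1/9)w^2 + (1/3)w
  (-2)·L_1(w) = (2/9)w^2 - 2
  (-20)·L_2(w) = -(10/9)w^2 - (10/3)w
Adding term by term: -w^2 - 3w - 2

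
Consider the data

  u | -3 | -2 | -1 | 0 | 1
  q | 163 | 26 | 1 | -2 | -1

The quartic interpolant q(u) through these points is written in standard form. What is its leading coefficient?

L_0(u) = (u + 2)(u + 1)u(u - 1) / [24] = (1/24)u^4 + (1/12)u^3 - (1/24)u^2 - (1/12)u
L_1(u) = (u + 3)(u + 1)u(u - 1) / [-6] = -(1/6)u^4 - (1/2)u^3 + (1/6)u^2 + (1/2)u
L_2(u) = (u + 3)(u + 2)u(u - 1) / [4] = (1/4)u^4 + u^3 + (1/4)u^2 - (3/2)u
L_3(u) = (u + 3)(u + 2)(u + 1)(u - 1) / [-6] = -(1/6)u^4 - (5/6)u^3 - (5/6)u^2 + (5/6)u + 1
L_4(u) = (u + 3)(u + 2)(u + 1)u / [24] = (1/24)u^4 + (1/4)u^3 + (11/24)u^2 + (1/4)u
q(u) = 163·L_0 + 26·L_1 + 1·L_2 + (-2)·L_3 + (-1)·L_4
Only the coefficient of u^4 is needed; take it from each L_i and combine:
163·(1/24) + 26·(-1/6) + 1·(1/4) + (-2)·(-1/6) + (-1)·(1/24) = 3

3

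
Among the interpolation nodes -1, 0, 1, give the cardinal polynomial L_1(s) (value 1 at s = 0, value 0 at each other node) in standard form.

L_1(s) = (s + 1)(s - 1) / [(1)·(-1)]
       = (s^2 - 1) / (-1)

L_1(s) = -s^2 + 1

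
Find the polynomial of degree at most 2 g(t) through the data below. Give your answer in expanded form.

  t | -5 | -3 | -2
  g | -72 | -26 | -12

L_0(t) = (t + 3)(t + 2) / [6] = (1/6)t^2 + (5/6)t + 1
L_1(t) = (t + 5)(t + 2) / [-2] = -(1/2)t^2 - (7/2)t - 5
L_2(t) = (t + 5)(t + 3) / [3] = (1/3)t^2 + (8/3)t + 5
g(t) = (-72)·L_0 + (-26)·L_1 + (-12)·L_2
  (-72)·L_0(t) = -12t^2 - 60t - 72
  (-26)·L_1(t) = 13t^2 + 91t + 130
  (-12)·L_2(t) = -4t^2 - 32t - 60
Adding term by term: -3t^2 - t - 2

g(t) = -3t^2 - t - 2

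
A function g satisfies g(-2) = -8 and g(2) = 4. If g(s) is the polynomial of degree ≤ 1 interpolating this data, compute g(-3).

-11

Evaluate each Lagrange basis at s = -3:
L_0(-3) = (-5)/[(-4)] = 5/4
L_1(-3) = (-1)/[(4)] = -1/4
Sum: (-8)·(5/4) + 4·(-1/4) = -11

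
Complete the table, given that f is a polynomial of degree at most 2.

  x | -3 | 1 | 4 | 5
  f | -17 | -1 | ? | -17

-10

The 3 known values determine f uniquely (degree ≤ 2).
Evaluate each Lagrange basis at x = 4:
L_0(4) = (3)·(-1)/[(-4)·(-8)] = -3/32
L_1(4) = (7)·(-1)/[(4)·(-4)] = 7/16
L_2(4) = (7)·(3)/[(8)·(4)] = 21/32
Sum: (-17)·(-3/32) + (-1)·(7/16) + (-17)·(21/32) = -10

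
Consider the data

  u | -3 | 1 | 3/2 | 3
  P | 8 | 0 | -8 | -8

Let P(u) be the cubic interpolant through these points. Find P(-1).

L_0(-1) = (-2)·(-5/2)·(-4)/[(-4)·(-9/2)·(-6)] = 5/27
L_1(-1) = (2)·(-5/2)·(-4)/[(4)·(-1/2)·(-2)] = 5
L_2(-1) = (2)·(-2)·(-4)/[(9/2)·(1/2)·(-3/2)] = -128/27
L_3(-1) = (2)·(-2)·(-5/2)/[(6)·(2)·(3/2)] = 5/9
Sum: 8·(5/27) + 0 + (-8)·(-128/27) + (-8)·(5/9) = 944/27

944/27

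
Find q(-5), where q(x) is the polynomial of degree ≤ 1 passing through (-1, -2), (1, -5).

4

Evaluate each Lagrange basis at x = -5:
L_0(-5) = (-6)/[(-2)] = 3
L_1(-5) = (-4)/[(2)] = -2
Sum: (-2)·(3) + (-5)·(-2) = 4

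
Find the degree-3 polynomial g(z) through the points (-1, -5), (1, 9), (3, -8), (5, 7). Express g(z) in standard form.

g(z) = (21/16)z^3 - (125/16)z^2 + (91/16)z + 157/16

Build the Lagrange basis polynomials:
L_0(z) = (z - 1)(z - 3)(z - 5) / [-48] = -(1/48)z^3 + (3/16)z^2 - (23/48)z + 5/16
L_1(z) = (z + 1)(z - 3)(z - 5) / [16] = (1/16)z^3 - (7/16)z^2 + (7/16)z + 15/16
L_2(z) = (z + 1)(z - 1)(z - 5) / [-16] = -(1/16)z^3 + (5/16)z^2 + (1/16)z - 5/16
L_3(z) = (z + 1)(z - 1)(z - 3) / [48] = (1/48)z^3 - (1/16)z^2 - (1/48)z + 1/16
g(z) = (-5)·L_0 + 9·L_1 + (-8)·L_2 + 7·L_3
  (-5)·L_0(z) = (5/48)z^3 - (15/16)z^2 + (115/48)z - 25/16
  9·L_1(z) = (9/16)z^3 - (63/16)z^2 + (63/16)z + 135/16
  (-8)·L_2(z) = (1/2)z^3 - (5/2)z^2 - (1/2)z + 5/2
  7·L_3(z) = (7/48)z^3 - (7/16)z^2 - (7/48)z + 7/16
Adding term by term: (21/16)z^3 - (125/16)z^2 + (91/16)z + 157/16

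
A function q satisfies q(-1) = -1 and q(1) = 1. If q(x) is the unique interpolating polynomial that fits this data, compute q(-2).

-2

Evaluate each Lagrange basis at x = -2:
L_0(-2) = (-3)/[(-2)] = 3/2
L_1(-2) = (-1)/[(2)] = -1/2
Sum: (-1)·(3/2) + 1·(-1/2) = -2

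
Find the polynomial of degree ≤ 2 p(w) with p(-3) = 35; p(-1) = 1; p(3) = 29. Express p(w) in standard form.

p(w) = 4w^2 - w - 4

L_0(w) = (w + 1)(w - 3) / [12] = (1/12)w^2 - (1/6)w - 1/4
L_1(w) = (w + 3)(w - 3) / [-8] = -(1/8)w^2 + 9/8
L_2(w) = (w + 3)(w + 1) / [24] = (1/24)w^2 + (1/6)w + 1/8
p(w) = 35·L_0 + 1·L_1 + 29·L_2
  35·L_0(w) = (35/12)w^2 - (35/6)w - 35/4
  1·L_1(w) = -(1/8)w^2 + 9/8
  29·L_2(w) = (29/24)w^2 + (29/6)w + 29/8
Adding term by term: 4w^2 - w - 4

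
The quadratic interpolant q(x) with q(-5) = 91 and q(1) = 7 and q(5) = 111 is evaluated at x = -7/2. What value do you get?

Evaluate each Lagrange basis at x = -7/2:
L_0(-7/2) = (-9/2)·(-17/2)/[(-6)·(-10)] = 51/80
L_1(-7/2) = (3/2)·(-17/2)/[(6)·(-4)] = 17/32
L_2(-7/2) = (3/2)·(-9/2)/[(10)·(4)] = -27/160
Sum: 91·(51/80) + 7·(17/32) + 111·(-27/160) = 43

43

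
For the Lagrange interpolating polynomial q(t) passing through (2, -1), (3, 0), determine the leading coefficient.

1

L_0(t) = (t - 3) / [-1] = -t + 3
L_1(t) = (t - 2) / [1] = t - 2
q(t) = (-1)·L_0 + 0·L_1
Only the coefficient of t is needed; take it from each L_i and combine:
(-1)·(-1) + 0·(1) = 1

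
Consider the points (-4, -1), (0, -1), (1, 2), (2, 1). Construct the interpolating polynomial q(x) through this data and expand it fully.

q(x) = -(13/30)x^3 - (7/10)x^2 + (62/15)x - 1

Newton's divided differences:
q[-4,0] = (-1 - (-1)) / (0 - (-4)) = 0
q[0,1] = (2 - (-1)) / (1 - 0) = 3
q[1,2] = (1 - 2) / (2 - 1) = -1
q[-4,0,1] = (3 - 0) / (1 - (-4)) = 3/5
q[0,1,2] = (-1 - 3) / (2 - 0) = -2
q[-4,0,1,2] = (-2 - 3/5) / (2 - (-4)) = -13/30
q(x) = -1 + (3/5)·(x + 4)x + (-13/30)·(x + 4)x(x - 1)
Expanding: q(x) = -(13/30)x^3 - (7/10)x^2 + (62/15)x - 1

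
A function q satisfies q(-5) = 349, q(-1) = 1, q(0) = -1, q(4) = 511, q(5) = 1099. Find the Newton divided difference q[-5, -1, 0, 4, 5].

1

q[-5,-1] = (1 - 349) / (-1 - (-5)) = -87
q[-1,0] = (-1 - 1) / (0 - (-1)) = -2
q[0,4] = (511 - (-1)) / (4 - 0) = 128
q[4,5] = (1099 - 511) / (5 - 4) = 588
q[-5,-1,0] = (-2 - (-87)) / (0 - (-5)) = 17
q[-1,0,4] = (128 - (-2)) / (4 - (-1)) = 26
q[0,4,5] = (588 - 128) / (5 - 0) = 92
q[-5,-1,0,4] = (26 - 17) / (4 - (-5)) = 1
q[-1,0,4,5] = (92 - 26) / (5 - (-1)) = 11
q[-5,-1,0,4,5] = (11 - 1) / (5 - (-5)) = 1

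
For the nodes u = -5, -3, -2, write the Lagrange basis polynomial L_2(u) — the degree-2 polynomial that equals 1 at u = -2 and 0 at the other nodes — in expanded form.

L_2(u) = (1/3)u^2 + (8/3)u + 5

L_2(u) = (u + 5)(u + 3) / [(3)·(1)]
       = (u^2 + 8u + 15) / (3)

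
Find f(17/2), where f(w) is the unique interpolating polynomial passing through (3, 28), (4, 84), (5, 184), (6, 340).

4215/4

Evaluate each Lagrange basis at w = 17/2:
L_0(17/2) = (9/2)·(7/2)·(5/2)/[(-1)·(-2)·(-3)] = -105/16
L_1(17/2) = (11/2)·(7/2)·(5/2)/[(1)·(-1)·(-2)] = 385/16
L_2(17/2) = (11/2)·(9/2)·(5/2)/[(2)·(1)·(-1)] = -495/16
L_3(17/2) = (11/2)·(9/2)·(7/2)/[(3)·(2)·(1)] = 231/16
Sum: 28·(-105/16) + 84·(385/16) + 184·(-495/16) + 340·(231/16) = 4215/4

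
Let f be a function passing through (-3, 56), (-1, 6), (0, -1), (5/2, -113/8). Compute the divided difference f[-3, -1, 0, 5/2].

f[-3,-1] = (6 - 56) / (-1 - (-3)) = -25
f[-1,0] = (-1 - 6) / (0 - (-1)) = -7
f[0,5/2] = (-113/8 - (-1)) / (5/2 - 0) = -21/4
f[-3,-1,0] = (-7 - (-25)) / (0 - (-3)) = 6
f[-1,0,5/2] = (-21/4 - (-7)) / (5/2 - (-1)) = 1/2
f[-3,-1,0,5/2] = (1/2 - 6) / (5/2 - (-3)) = -1

-1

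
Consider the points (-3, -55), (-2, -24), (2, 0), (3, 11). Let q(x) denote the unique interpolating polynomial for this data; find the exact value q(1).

-3

Evaluate each Lagrange basis at x = 1:
L_0(1) = (3)·(-1)·(-2)/[(-1)·(-5)·(-6)] = -1/5
L_1(1) = (4)·(-1)·(-2)/[(1)·(-4)·(-5)] = 2/5
L_2(1) = (4)·(3)·(-2)/[(5)·(4)·(-1)] = 6/5
L_3(1) = (4)·(3)·(-1)/[(6)·(5)·(1)] = -2/5
Sum: (-55)·(-1/5) + (-24)·(2/5) + 0 + 11·(-2/5) = -3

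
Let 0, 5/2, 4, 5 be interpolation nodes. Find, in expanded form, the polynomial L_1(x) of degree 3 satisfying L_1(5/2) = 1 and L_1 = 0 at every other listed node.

L_1(x) = x(x - 4)(x - 5) / [(5/2)·(-3/2)·(-5/2)]
       = (x^3 - 9x^2 + 20x) / (75/8)

L_1(x) = (8/75)x^3 - (24/25)x^2 + (32/15)x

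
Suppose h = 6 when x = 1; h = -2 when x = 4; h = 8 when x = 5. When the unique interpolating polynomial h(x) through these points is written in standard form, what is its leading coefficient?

The leading coefficient equals the top divided difference h[1,4,5].
h[1,4] = (-2 - 6) / (4 - 1) = -8/3
h[4,5] = (8 - (-2)) / (5 - 4) = 10
h[1,4,5] = (10 - (-8/3)) / (5 - 1) = 19/6

19/6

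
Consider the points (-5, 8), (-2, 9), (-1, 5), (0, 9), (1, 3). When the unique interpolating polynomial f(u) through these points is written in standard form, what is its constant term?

Build the Lagrange basis polynomials:
L_0(u) = (u + 2)(u + 1)u(u - 1) / [360] = (1/360)u^4 + (1/180)u^3 - (1/360)u^2 - (1/180)u
L_1(u) = (u + 5)(u + 1)u(u - 1) / [-18] = -(1/18)u^4 - (5/18)u^3 + (1/18)u^2 + (5/18)u
L_2(u) = (u + 5)(u + 2)u(u - 1) / [8] = (1/8)u^4 + (3/4)u^3 + (3/8)u^2 - (5/4)u
L_3(u) = (u + 5)(u + 2)(u + 1)(u - 1) / [-10] = -(1/10)u^4 - (7/10)u^3 - (9/10)u^2 + (7/10)u + 1
L_4(u) = (u + 5)(u + 2)(u + 1)u / [36] = (1/36)u^4 + (2/9)u^3 + (17/36)u^2 + (5/18)u
f(u) = 8·L_0 + 9·L_1 + 5·L_2 + 9·L_3 + 3·L_4
Only the constant term is needed; take it from each L_i and combine:
8·(0) + 9·(0) + 5·(0) + 9·(1) + 3·(0) = 9

9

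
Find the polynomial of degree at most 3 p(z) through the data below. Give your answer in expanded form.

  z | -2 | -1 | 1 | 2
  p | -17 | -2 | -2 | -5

Newton's divided differences:
p[-2,-1] = (-2 - (-17)) / (-1 - (-2)) = 15
p[-1,1] = (-2 - (-2)) / (1 - (-1)) = 0
p[1,2] = (-5 - (-2)) / (2 - 1) = -3
p[-2,-1,1] = (0 - 15) / (1 - (-2)) = -5
p[-1,1,2] = (-3 - 0) / (2 - (-1)) = -1
p[-2,-1,1,2] = (-1 - (-5)) / (2 - (-2)) = 1
p(z) = -17 + 15·(z + 2) + (-5)·(z + 2)(z + 1) + 1·(z + 2)(z + 1)(z - 1)
Expanding: p(z) = z^3 - 3z^2 - z + 1

p(z) = z^3 - 3z^2 - z + 1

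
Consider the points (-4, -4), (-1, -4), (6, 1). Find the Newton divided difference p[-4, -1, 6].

1/14

p[-4,-1] = (-4 - (-4)) / (-1 - (-4)) = 0
p[-1,6] = (1 - (-4)) / (6 - (-1)) = 5/7
p[-4,-1,6] = (5/7 - 0) / (6 - (-4)) = 1/14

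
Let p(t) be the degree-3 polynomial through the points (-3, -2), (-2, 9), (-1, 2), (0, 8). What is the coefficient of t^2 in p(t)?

Build the Lagrange basis polynomials:
L_0(t) = (t + 2)(t + 1)t / [-6] = -(1/6)t^3 - (1/2)t^2 - (1/3)t
L_1(t) = (t + 3)(t + 1)t / [2] = (1/2)t^3 + 2t^2 + (3/2)t
L_2(t) = (t + 3)(t + 2)t / [-2] = -(1/2)t^3 - (5/2)t^2 - 3t
L_3(t) = (t + 3)(t + 2)(t + 1) / [6] = (1/6)t^3 + t^2 + (11/6)t + 1
p(t) = (-2)·L_0 + 9·L_1 + 2·L_2 + 8·L_3
Only the coefficient of t^2 is needed; take it from each L_i and combine:
(-2)·(-1/2) + 9·(2) + 2·(-5/2) + 8·(1) = 22

22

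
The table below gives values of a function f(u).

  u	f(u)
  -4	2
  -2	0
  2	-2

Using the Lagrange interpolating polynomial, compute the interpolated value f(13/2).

-17/16

L_0(13/2) = (17/2)·(9/2)/[(-2)·(-6)] = 51/16
L_1(13/2) = (21/2)·(9/2)/[(2)·(-4)] = -189/32
L_2(13/2) = (21/2)·(17/2)/[(6)·(4)] = 119/32
Sum: 2·(51/16) + 0 + (-2)·(119/32) = -17/16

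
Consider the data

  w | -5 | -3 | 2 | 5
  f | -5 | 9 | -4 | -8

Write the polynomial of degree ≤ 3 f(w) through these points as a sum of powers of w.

f(w) = (257/1680)w^3 - (127/280)w^2 - (6929/1680)w + 271/56

Build the Lagrange basis polynomials:
L_0(w) = (w + 3)(w - 2)(w - 5) / [-140] = -(1/140)w^3 + (1/35)w^2 + (11/140)w - 3/14
L_1(w) = (w + 5)(w - 2)(w - 5) / [80] = (1/80)w^3 - (1/40)w^2 - (5/16)w + 5/8
L_2(w) = (w + 5)(w + 3)(w - 5) / [-105] = -(1/105)w^3 - (1/35)w^2 + (5/21)w + 5/7
L_3(w) = (w + 5)(w + 3)(w - 2) / [240] = (1/240)w^3 + (1/40)w^2 - (1/240)w - 1/8
f(w) = (-5)·L_0 + 9·L_1 + (-4)·L_2 + (-8)·L_3
  (-5)·L_0(w) = (1/28)w^3 - (1/7)w^2 - (11/28)w + 15/14
  9·L_1(w) = (9/80)w^3 - (9/40)w^2 - (45/16)w + 45/8
  (-4)·L_2(w) = (4/105)w^3 + (4/35)w^2 - (20/21)w - 20/7
  (-8)·L_3(w) = -(1/30)w^3 - (1/5)w^2 + (1/30)w + 1
Adding term by term: (257/1680)w^3 - (127/280)w^2 - (6929/1680)w + 271/56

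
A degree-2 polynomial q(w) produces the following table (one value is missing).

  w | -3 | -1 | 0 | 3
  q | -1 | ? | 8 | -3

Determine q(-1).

65/9

The 3 known values determine q uniquely (degree ≤ 2).
Evaluate each Lagrange basis at w = -1:
L_0(-1) = (-1)·(-4)/[(-3)·(-6)] = 2/9
L_1(-1) = (2)·(-4)/[(3)·(-3)] = 8/9
L_2(-1) = (2)·(-1)/[(6)·(3)] = -1/9
Sum: (-1)·(2/9) + 8·(8/9) + (-3)·(-1/9) = 65/9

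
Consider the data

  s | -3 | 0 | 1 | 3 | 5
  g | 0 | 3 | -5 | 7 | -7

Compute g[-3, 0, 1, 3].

g[-3,0] = (3 - 0) / (0 - (-3)) = 1
g[0,1] = (-5 - 3) / (1 - 0) = -8
g[1,3] = (7 - (-5)) / (3 - 1) = 6
g[-3,0,1] = (-8 - 1) / (1 - (-3)) = -9/4
g[0,1,3] = (6 - (-8)) / (3 - 0) = 14/3
g[-3,0,1,3] = (14/3 - (-9/4)) / (3 - (-3)) = 83/72

83/72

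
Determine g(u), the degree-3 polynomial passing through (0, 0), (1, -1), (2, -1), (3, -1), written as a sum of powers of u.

Newton's divided differences:
g[0,1] = (-1 - 0) / (1 - 0) = -1
g[1,2] = (-1 - (-1)) / (2 - 1) = 0
g[2,3] = (-1 - (-1)) / (3 - 2) = 0
g[0,1,2] = (0 - (-1)) / (2 - 0) = 1/2
g[1,2,3] = (0 - 0) / (3 - 1) = 0
g[0,1,2,3] = (0 - 1/2) / (3 - 0) = -1/6
g(u) = (-1)·u + (1/2)·u(u - 1) + (-1/6)·u(u - 1)(u - 2)
Expanding: g(u) = -(1/6)u^3 + u^2 - (11/6)u

g(u) = -(1/6)u^3 + u^2 - (11/6)u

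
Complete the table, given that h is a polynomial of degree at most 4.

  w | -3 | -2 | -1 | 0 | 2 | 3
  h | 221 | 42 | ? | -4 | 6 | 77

-3

The 5 known values determine h uniquely (degree ≤ 4).
Evaluate each Lagrange basis at w = -1:
L_0(-1) = (1)·(-1)·(-3)·(-4)/[(-1)·(-3)·(-5)·(-6)] = -2/15
L_1(-1) = (2)·(-1)·(-3)·(-4)/[(1)·(-2)·(-4)·(-5)] = 3/5
L_2(-1) = (2)·(1)·(-3)·(-4)/[(3)·(2)·(-2)·(-3)] = 2/3
L_3(-1) = (2)·(1)·(-1)·(-4)/[(5)·(4)·(2)·(-1)] = -1/5
L_4(-1) = (2)·(1)·(-1)·(-3)/[(6)·(5)·(3)·(1)] = 1/15
Sum: 221·(-2/15) + 42·(3/5) + (-4)·(2/3) + 6·(-1/5) + 77·(1/15) = -3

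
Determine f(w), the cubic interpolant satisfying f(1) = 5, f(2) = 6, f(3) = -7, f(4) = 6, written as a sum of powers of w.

Build the Lagrange basis polynomials:
L_0(w) = (w - 2)(w - 3)(w - 4) / [-6] = -(1/6)w^3 + (3/2)w^2 - (13/3)w + 4
L_1(w) = (w - 1)(w - 3)(w - 4) / [2] = (1/2)w^3 - 4w^2 + (19/2)w - 6
L_2(w) = (w - 1)(w - 2)(w - 4) / [-2] = -(1/2)w^3 + (7/2)w^2 - 7w + 4
L_3(w) = (w - 1)(w - 2)(w - 3) / [6] = (1/6)w^3 - w^2 + (11/6)w - 1
f(w) = 5·L_0 + 6·L_1 + (-7)·L_2 + 6·L_3
  5·L_0(w) = -(5/6)w^3 + (15/2)w^2 - (65/3)w + 20
  6·L_1(w) = 3w^3 - 24w^2 + 57w - 36
  (-7)·L_2(w) = (7/2)w^3 - (49/2)w^2 + 49w - 28
  6·L_3(w) = w^3 - 6w^2 + 11w - 6
Adding term by term: (20/3)w^3 - 47w^2 + (286/3)w - 50

f(w) = (20/3)w^3 - 47w^2 + (286/3)w - 50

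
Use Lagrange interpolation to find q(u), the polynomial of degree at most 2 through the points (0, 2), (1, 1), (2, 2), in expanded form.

q(u) = u^2 - 2u + 2

L_0(u) = (u - 1)(u - 2) / [2] = (1/2)u^2 - (3/2)u + 1
L_1(u) = u(u - 2) / [-1] = -u^2 + 2u
L_2(u) = u(u - 1) / [2] = (1/2)u^2 - (1/2)u
q(u) = 2·L_0 + 1·L_1 + 2·L_2
  2·L_0(u) = u^2 - 3u + 2
  1·L_1(u) = -u^2 + 2u
  2·L_2(u) = u^2 - u
Adding term by term: u^2 - 2u + 2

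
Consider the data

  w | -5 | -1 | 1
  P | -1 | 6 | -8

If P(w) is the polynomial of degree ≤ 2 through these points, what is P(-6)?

Using Newton's divided-difference form:
P[-5,-1] = (6 - (-1)) / (-1 - (-5)) = 7/4
P[-1,1] = (-8 - 6) / (1 - (-1)) = -7
P[-5,-1,1] = (-7 - 7/4) / (1 - (-5)) = -35/24
P(-6) = -1 + (7/4)·(-1) + (-35/24)·(-1)·(-5) = -241/24

-241/24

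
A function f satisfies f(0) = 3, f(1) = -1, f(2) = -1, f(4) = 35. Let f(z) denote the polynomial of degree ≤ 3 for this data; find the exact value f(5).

Evaluate each Lagrange basis at z = 5:
L_0(5) = (4)·(3)·(1)/[(-1)·(-2)·(-4)] = -3/2
L_1(5) = (5)·(3)·(1)/[(1)·(-1)·(-3)] = 5
L_2(5) = (5)·(4)·(1)/[(2)·(1)·(-2)] = -5
L_3(5) = (5)·(4)·(3)/[(4)·(3)·(2)] = 5/2
Sum: 3·(-3/2) + (-1)·(5) + (-1)·(-5) + 35·(5/2) = 83

83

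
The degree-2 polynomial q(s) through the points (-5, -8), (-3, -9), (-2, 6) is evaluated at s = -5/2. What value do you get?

Using Newton's divided-difference form:
q[-5,-3] = (-9 - (-8)) / (-3 - (-5)) = -1/2
q[-3,-2] = (6 - (-9)) / (-2 - (-3)) = 15
q[-5,-3,-2] = (15 - (-1/2)) / (-2 - (-5)) = 31/6
q(-5/2) = -8 + (-1/2)·(5/2) + (31/6)·(5/2)·(1/2) = -67/24

-67/24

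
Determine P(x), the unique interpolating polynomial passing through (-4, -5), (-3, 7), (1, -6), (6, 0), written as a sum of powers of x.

Build the Lagrange basis polynomials:
L_0(x) = (x + 3)(x - 1)(x - 6) / [-50] = -(1/50)x^3 + (2/25)x^2 + (3/10)x - 9/25
L_1(x) = (x + 4)(x - 1)(x - 6) / [36] = (1/36)x^3 - (1/12)x^2 - (11/18)x + 2/3
L_2(x) = (x + 4)(x + 3)(x - 6) / [-100] = -(1/100)x^3 - (1/100)x^2 + (3/10)x + 18/25
L_3(x) = (x + 4)(x + 3)(x - 1) / [450] = (1/450)x^3 + (1/75)x^2 + (1/90)x - 2/75
P(x) = (-5)·L_0 + 7·L_1 + (-6)·L_2 + 0·L_3
  (-5)·L_0(x) = (1/10)x^3 - (2/5)x^2 - (3/2)x + 9/5
  7·L_1(x) = (7/36)x^3 - (7/12)x^2 - (77/18)x + 14/3
  (-6)·L_2(x) = (3/50)x^3 + (3/50)x^2 - (9/5)x - 108/25
  0·L_3(x) = 0
Adding term by term: (319/900)x^3 - (277/300)x^2 - (341/45)x + 161/75

P(x) = (319/900)x^3 - (277/300)x^2 - (341/45)x + 161/75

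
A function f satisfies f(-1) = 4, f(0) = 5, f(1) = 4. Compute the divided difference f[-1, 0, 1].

-1

f[-1,0] = (5 - 4) / (0 - (-1)) = 1
f[0,1] = (4 - 5) / (1 - 0) = -1
f[-1,0,1] = (-1 - 1) / (1 - (-1)) = -1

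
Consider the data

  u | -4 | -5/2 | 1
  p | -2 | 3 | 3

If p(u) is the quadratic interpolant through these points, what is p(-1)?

Evaluate each Lagrange basis at u = -1:
L_0(-1) = (3/2)·(-2)/[(-3/2)·(-5)] = -2/5
L_1(-1) = (3)·(-2)/[(3/2)·(-7/2)] = 8/7
L_2(-1) = (3)·(3/2)/[(5)·(7/2)] = 9/35
Sum: (-2)·(-2/5) + 3·(8/7) + 3·(9/35) = 5

5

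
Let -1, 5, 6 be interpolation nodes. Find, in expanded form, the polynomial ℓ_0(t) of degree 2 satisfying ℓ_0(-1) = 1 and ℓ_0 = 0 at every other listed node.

ℓ_0(t) = (t - 5)(t - 6) / [(-6)·(-7)]
       = (t^2 - 11t + 30) / (42)

ℓ_0(t) = (1/42)t^2 - (11/42)t + 5/7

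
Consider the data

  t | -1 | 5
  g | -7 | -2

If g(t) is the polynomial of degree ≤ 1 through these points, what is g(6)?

-7/6

Evaluate each Lagrange basis at t = 6:
L_0(6) = (1)/[(-6)] = -1/6
L_1(6) = (7)/[(6)] = 7/6
Sum: (-7)·(-1/6) + (-2)·(7/6) = -7/6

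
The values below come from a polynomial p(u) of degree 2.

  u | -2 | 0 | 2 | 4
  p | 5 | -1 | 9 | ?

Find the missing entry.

The 3 known values determine p uniquely (degree ≤ 2).
L_0(4) = (4)·(2)/[(-2)·(-4)] = 1
L_1(4) = (6)·(2)/[(2)·(-2)] = -3
L_2(4) = (6)·(4)/[(4)·(2)] = 3
Sum: 5·(1) + (-1)·(-3) + 9·(3) = 35

35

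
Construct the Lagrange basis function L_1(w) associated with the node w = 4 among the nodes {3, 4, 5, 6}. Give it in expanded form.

L_1(w) = (w - 3)(w - 5)(w - 6) / [(1)·(-1)·(-2)]
       = (w^3 - 14w^2 + 63w - 90) / (2)

L_1(w) = (1/2)w^3 - 7w^2 + (63/2)w - 45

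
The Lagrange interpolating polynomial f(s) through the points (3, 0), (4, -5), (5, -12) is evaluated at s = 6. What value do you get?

Evaluate each Lagrange basis at s = 6:
L_0(6) = (2)·(1)/[(-1)·(-2)] = 1
L_1(6) = (3)·(1)/[(1)·(-1)] = -3
L_2(6) = (3)·(2)/[(2)·(1)] = 3
Sum: 0 + (-5)·(-3) + (-12)·(3) = -21

-21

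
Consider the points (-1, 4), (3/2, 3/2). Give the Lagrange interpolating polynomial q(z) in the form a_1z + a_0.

q(z) = -z + 3

Build the Lagrange basis polynomials:
L_0(z) = (z - 3/2) / [-5/2] = -(2/5)z + 3/5
L_1(z) = (z + 1) / [5/2] = (2/5)z + 2/5
q(z) = 4·L_0 + (3/2)·L_1
  4·L_0(z) = -(8/5)z + 12/5
  (3/2)·L_1(z) = (3/5)z + 3/5
Adding term by term: -z + 3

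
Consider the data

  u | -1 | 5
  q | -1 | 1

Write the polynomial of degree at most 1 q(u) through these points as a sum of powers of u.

q(u) = (1/3)u - 2/3

L_0(u) = (u - 5) / [-6] = -(1/6)u + 5/6
L_1(u) = (u + 1) / [6] = (1/6)u + 1/6
q(u) = (-1)·L_0 + 1·L_1
  (-1)·L_0(u) = (1/6)u - 5/6
  1·L_1(u) = (1/6)u + 1/6
Adding term by term: (1/3)u - 2/3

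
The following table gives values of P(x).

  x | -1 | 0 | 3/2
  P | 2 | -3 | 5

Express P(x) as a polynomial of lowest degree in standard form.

P(x) = (62/15)x^2 - (13/15)x - 3

Build the Lagrange basis polynomials:
L_0(x) = x(x - 3/2) / [5/2] = (2/5)x^2 - (3/5)x
L_1(x) = (x + 1)(x - 3/2) / [-3/2] = -(2/3)x^2 + (1/3)x + 1
L_2(x) = (x + 1)x / [15/4] = (4/15)x^2 + (4/15)x
P(x) = 2·L_0 + (-3)·L_1 + 5·L_2
  2·L_0(x) = (4/5)x^2 - (6/5)x
  (-3)·L_1(x) = 2x^2 - x - 3
  5·L_2(x) = (4/3)x^2 + (4/3)x
Adding term by term: (62/15)x^2 - (13/15)x - 3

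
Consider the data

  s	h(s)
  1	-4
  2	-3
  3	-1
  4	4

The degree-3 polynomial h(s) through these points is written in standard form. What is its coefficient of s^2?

-3/2

Build the Lagrange basis polynomials:
L_0(s) = (s - 2)(s - 3)(s - 4) / [-6] = -(1/6)s^3 + (3/2)s^2 - (13/3)s + 4
L_1(s) = (s - 1)(s - 3)(s - 4) / [2] = (1/2)s^3 - 4s^2 + (19/2)s - 6
L_2(s) = (s - 1)(s - 2)(s - 4) / [-2] = -(1/2)s^3 + (7/2)s^2 - 7s + 4
L_3(s) = (s - 1)(s - 2)(s - 3) / [6] = (1/6)s^3 - s^2 + (11/6)s - 1
h(s) = (-4)·L_0 + (-3)·L_1 + (-1)·L_2 + 4·L_3
Only the coefficient of s^2 is needed; take it from each L_i and combine:
(-4)·(3/2) + (-3)·(-4) + (-1)·(7/2) + 4·(-1) = -3/2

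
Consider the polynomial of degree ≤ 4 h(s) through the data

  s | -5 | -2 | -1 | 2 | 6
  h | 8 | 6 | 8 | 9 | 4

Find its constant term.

Build the Lagrange basis polynomials:
L_0(s) = (s + 2)(s + 1)(s - 2)(s - 6) / [924] = (1/924)s^4 - (5/924)s^3 - (5/462)s^2 + (5/231)s + 2/77
L_1(s) = (s + 5)(s + 1)(s - 2)(s - 6) / [-96] = -(1/96)s^4 + (1/48)s^3 + (31/96)s^2 - (1/3)s - 5/8
L_2(s) = (s + 5)(s + 2)(s - 2)(s - 6) / [84] = (1/84)s^4 - (1/84)s^3 - (17/42)s^2 + (1/21)s + 10/7
L_3(s) = (s + 5)(s + 2)(s + 1)(s - 6) / [-336] = -(1/336)s^4 - (1/168)s^3 + (31/336)s^2 + (23/84)s + 5/28
L_4(s) = (s + 5)(s + 2)(s + 1)(s - 2) / [2464] = (1/2464)s^4 + (3/1232)s^3 + (1/2464)s^2 - (3/308)s - 5/616
h(s) = 8·L_0 + 6·L_1 + 8·L_2 + 9·L_3 + 4·L_4
Only the constant term is needed; take it from each L_i and combine:
8·(2/77) + 6·(-5/8) + 8·(10/7) + 9·(5/28) + 4·(-5/616) = 1457/154

1457/154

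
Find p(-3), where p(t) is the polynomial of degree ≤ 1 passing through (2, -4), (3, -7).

L_0(-3) = (-6)/[(-1)] = 6
L_1(-3) = (-5)/[(1)] = -5
Sum: (-4)·(6) + (-7)·(-5) = 11

11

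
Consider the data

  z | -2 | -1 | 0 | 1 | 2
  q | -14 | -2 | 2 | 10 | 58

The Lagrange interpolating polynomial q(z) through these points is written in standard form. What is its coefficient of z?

2

Build the Lagrange basis polynomials:
L_0(z) = (z + 1)z(z - 1)(z - 2) / [24] = (1/24)z^4 - (1/12)z^3 - (1/24)z^2 + (1/12)z
L_1(z) = (z + 2)z(z - 1)(z - 2) / [-6] = -(1/6)z^4 + (1/6)z^3 + (2/3)z^2 - (2/3)z
L_2(z) = (z + 2)(z + 1)(z - 1)(z - 2) / [4] = (1/4)z^4 - (5/4)z^2 + 1
L_3(z) = (z + 2)(z + 1)z(z - 2) / [-6] = -(1/6)z^4 - (1/6)z^3 + (2/3)z^2 + (2/3)z
L_4(z) = (z + 2)(z + 1)z(z - 1) / [24] = (1/24)z^4 + (1/12)z^3 - (1/24)z^2 - (1/12)z
q(z) = (-14)·L_0 + (-2)·L_1 + 2·L_2 + 10·L_3 + 58·L_4
Only the coefficient of z is needed; take it from each L_i and combine:
(-14)·(1/12) + (-2)·(-2/3) + 2·(0) + 10·(2/3) + 58·(-1/12) = 2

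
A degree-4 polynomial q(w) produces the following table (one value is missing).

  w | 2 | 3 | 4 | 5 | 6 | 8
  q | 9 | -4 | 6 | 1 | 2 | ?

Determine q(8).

The 5 known values determine q uniquely (degree ≤ 4).
Evaluate each Lagrange basis at w = 8:
L_0(8) = (5)·(4)·(3)·(2)/[(-1)·(-2)·(-3)·(-4)] = 5
L_1(8) = (6)·(4)·(3)·(2)/[(1)·(-1)·(-2)·(-3)] = -24
L_2(8) = (6)·(5)·(3)·(2)/[(2)·(1)·(-1)·(-2)] = 45
L_3(8) = (6)·(5)·(4)·(2)/[(3)·(2)·(1)·(-1)] = -40
L_4(8) = (6)·(5)·(4)·(3)/[(4)·(3)·(2)·(1)] = 15
Sum: 9·(5) + (-4)·(-24) + 6·(45) + 1·(-40) + 2·(15) = 401

401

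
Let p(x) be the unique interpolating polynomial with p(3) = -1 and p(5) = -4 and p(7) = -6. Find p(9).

L_0(9) = (4)·(2)/[(-2)·(-4)] = 1
L_1(9) = (6)·(2)/[(2)·(-2)] = -3
L_2(9) = (6)·(4)/[(4)·(2)] = 3
Sum: (-1)·(1) + (-4)·(-3) + (-6)·(3) = -7

-7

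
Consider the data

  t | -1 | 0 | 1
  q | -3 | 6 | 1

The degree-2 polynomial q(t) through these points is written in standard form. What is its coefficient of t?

Build the Lagrange basis polynomials:
L_0(t) = t(t - 1) / [2] = (1/2)t^2 - (1/2)t
L_1(t) = (t + 1)(t - 1) / [-1] = -t^2 + 1
L_2(t) = (t + 1)t / [2] = (1/2)t^2 + (1/2)t
q(t) = (-3)·L_0 + 6·L_1 + 1·L_2
Only the coefficient of t is needed; take it from each L_i and combine:
(-3)·(-1/2) + 6·(0) + 1·(1/2) = 2

2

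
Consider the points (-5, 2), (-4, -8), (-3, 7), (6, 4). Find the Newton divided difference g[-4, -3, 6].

-23/15

g[-4,-3] = (7 - (-8)) / (-3 - (-4)) = 15
g[-3,6] = (4 - 7) / (6 - (-3)) = -1/3
g[-4,-3,6] = (-1/3 - 15) / (6 - (-4)) = -23/15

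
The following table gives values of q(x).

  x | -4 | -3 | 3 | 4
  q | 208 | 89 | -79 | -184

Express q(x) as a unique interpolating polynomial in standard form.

Newton's divided differences:
q[-4,-3] = (89 - 208) / (-3 - (-4)) = -119
q[-3,3] = (-79 - 89) / (3 - (-3)) = -28
q[3,4] = (-184 - (-79)) / (4 - 3) = -105
q[-4,-3,3] = (-28 - (-119)) / (3 - (-4)) = 13
q[-3,3,4] = (-105 - (-28)) / (4 - (-3)) = -11
q[-4,-3,3,4] = (-11 - 13) / (4 - (-4)) = -3
q(x) = 208 + (-119)·(x + 4) + 13·(x + 4)(x + 3) + (-3)·(x + 4)(x + 3)(x - 3)
Expanding: q(x) = -3x^3 + x^2 - x - 4

q(x) = -3x^3 + x^2 - x - 4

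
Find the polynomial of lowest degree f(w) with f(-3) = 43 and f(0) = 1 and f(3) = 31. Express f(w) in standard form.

Newton's divided differences:
f[-3,0] = (1 - 43) / (0 - (-3)) = -14
f[0,3] = (31 - 1) / (3 - 0) = 10
f[-3,0,3] = (10 - (-14)) / (3 - (-3)) = 4
f(w) = 43 + (-14)·(w + 3) + 4·(w + 3)w
Expanding: f(w) = 4w^2 - 2w + 1

f(w) = 4w^2 - 2w + 1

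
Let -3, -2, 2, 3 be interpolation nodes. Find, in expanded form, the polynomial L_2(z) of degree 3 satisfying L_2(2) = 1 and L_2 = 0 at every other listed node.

L_2(z) = -(1/20)z^3 - (1/10)z^2 + (9/20)z + 9/10

L_2(z) = (z + 3)(z + 2)(z - 3) / [(5)·(4)·(-1)]
       = (z^3 + 2z^2 - 9z - 18) / (-20)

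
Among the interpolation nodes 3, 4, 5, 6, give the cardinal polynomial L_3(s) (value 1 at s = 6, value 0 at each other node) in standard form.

L_3(s) = (1/6)s^3 - 2s^2 + (47/6)s - 10

L_3(s) = (s - 3)(s - 4)(s - 5) / [(3)·(2)·(1)]
       = (s^3 - 12s^2 + 47s - 60) / (6)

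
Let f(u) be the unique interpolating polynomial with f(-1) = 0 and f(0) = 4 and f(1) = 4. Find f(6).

-56

Evaluate each Lagrange basis at u = 6:
L_0(6) = (6)·(5)/[(-1)·(-2)] = 15
L_1(6) = (7)·(5)/[(1)·(-1)] = -35
L_2(6) = (7)·(6)/[(2)·(1)] = 21
Sum: 0 + 4·(-35) + 4·(21) = -56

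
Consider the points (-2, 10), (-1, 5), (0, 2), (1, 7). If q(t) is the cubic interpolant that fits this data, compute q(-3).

Evaluate each Lagrange basis at t = -3:
L_0(-3) = (-2)·(-3)·(-4)/[(-1)·(-2)·(-3)] = 4
L_1(-3) = (-1)·(-3)·(-4)/[(1)·(-1)·(-2)] = -6
L_2(-3) = (-1)·(-2)·(-4)/[(2)·(1)·(-1)] = 4
L_3(-3) = (-1)·(-2)·(-3)/[(3)·(2)·(1)] = -1
Sum: 10·(4) + 5·(-6) + 2·(4) + 7·(-1) = 11

11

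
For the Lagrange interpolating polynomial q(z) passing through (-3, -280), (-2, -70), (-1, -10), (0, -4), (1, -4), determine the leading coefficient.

Build the Lagrange basis polynomials:
L_0(z) = (z + 2)(z + 1)z(z - 1) / [24] = (1/24)z^4 + (1/12)z^3 - (1/24)z^2 - (1/12)z
L_1(z) = (z + 3)(z + 1)z(z - 1) / [-6] = -(1/6)z^4 - (1/2)z^3 + (1/6)z^2 + (1/2)z
L_2(z) = (z + 3)(z + 2)z(z - 1) / [4] = (1/4)z^4 + z^3 + (1/4)z^2 - (3/2)z
L_3(z) = (z + 3)(z + 2)(z + 1)(z - 1) / [-6] = -(1/6)z^4 - (5/6)z^3 - (5/6)z^2 + (5/6)z + 1
L_4(z) = (z + 3)(z + 2)(z + 1)z / [24] = (1/24)z^4 + (1/4)z^3 + (11/24)z^2 + (1/4)z
q(z) = (-280)·L_0 + (-70)·L_1 + (-10)·L_2 + (-4)·L_3 + (-4)·L_4
Only the coefficient of z^4 is needed; take it from each L_i and combine:
(-280)·(1/24) + (-70)·(-1/6) + (-10)·(1/4) + (-4)·(-1/6) + (-4)·(1/24) = -2

-2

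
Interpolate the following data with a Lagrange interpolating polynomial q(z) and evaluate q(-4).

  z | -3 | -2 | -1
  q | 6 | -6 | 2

L_0(-4) = (-2)·(-3)/[(-1)·(-2)] = 3
L_1(-4) = (-1)·(-3)/[(1)·(-1)] = -3
L_2(-4) = (-1)·(-2)/[(2)·(1)] = 1
Sum: 6·(3) + (-6)·(-3) + 2·(1) = 38

38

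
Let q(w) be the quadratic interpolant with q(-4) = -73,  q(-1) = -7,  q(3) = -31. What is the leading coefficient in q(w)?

Build the Lagrange basis polynomials:
L_0(w) = (w + 1)(w - 3) / [21] = (1/21)w^2 - (2/21)w - 1/7
L_1(w) = (w + 4)(w - 3) / [-12] = -(1/12)w^2 - (1/12)w + 1
L_2(w) = (w + 4)(w + 1) / [28] = (1/28)w^2 + (5/28)w + 1/7
q(w) = (-73)·L_0 + (-7)·L_1 + (-31)·L_2
Only the coefficient of w^2 is needed; take it from each L_i and combine:
(-73)·(1/21) + (-7)·(-1/12) + (-31)·(1/28) = -4

-4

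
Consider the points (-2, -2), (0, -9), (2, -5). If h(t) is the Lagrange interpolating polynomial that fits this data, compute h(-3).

45/8

L_0(-3) = (-3)·(-5)/[(-2)·(-4)] = 15/8
L_1(-3) = (-1)·(-5)/[(2)·(-2)] = -5/4
L_2(-3) = (-1)·(-3)/[(4)·(2)] = 3/8
Sum: (-2)·(15/8) + (-9)·(-5/4) + (-5)·(3/8) = 45/8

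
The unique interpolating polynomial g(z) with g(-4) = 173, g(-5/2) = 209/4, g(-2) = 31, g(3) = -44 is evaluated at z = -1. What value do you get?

8

Evaluate each Lagrange basis at z = -1:
L_0(-1) = (3/2)·(1)·(-4)/[(-3/2)·(-2)·(-7)] = 2/7
L_1(-1) = (3)·(1)·(-4)/[(3/2)·(-1/2)·(-11/2)] = -32/11
L_2(-1) = (3)·(3/2)·(-4)/[(2)·(1/2)·(-5)] = 18/5
L_3(-1) = (3)·(3/2)·(1)/[(7)·(11/2)·(5)] = 9/385
Sum: 173·(2/7) + 209/4·(-32/11) + 31·(18/5) + (-44)·(9/385) = 8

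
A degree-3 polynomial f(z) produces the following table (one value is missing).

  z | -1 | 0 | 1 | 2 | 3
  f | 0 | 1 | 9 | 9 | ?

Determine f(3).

-14

The 4 known values determine f uniquely (degree ≤ 3).
L_0(3) = (3)·(2)·(1)/[(-1)·(-2)·(-3)] = -1
L_1(3) = (4)·(2)·(1)/[(1)·(-1)·(-2)] = 4
L_2(3) = (4)·(3)·(1)/[(2)·(1)·(-1)] = -6
L_3(3) = (4)·(3)·(2)/[(3)·(2)·(1)] = 4
Sum: 0 + 1·(4) + 9·(-6) + 9·(4) = -14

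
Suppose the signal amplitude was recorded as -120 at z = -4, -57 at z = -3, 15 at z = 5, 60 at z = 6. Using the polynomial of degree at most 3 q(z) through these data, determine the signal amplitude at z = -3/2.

-75/8

Evaluate each Lagrange basis at z = -3/2:
L_0(-3/2) = (3/2)·(-13/2)·(-15/2)/[(-1)·(-9)·(-10)] = -13/16
L_1(-3/2) = (5/2)·(-13/2)·(-15/2)/[(1)·(-8)·(-9)] = 325/192
L_2(-3/2) = (5/2)·(3/2)·(-15/2)/[(9)·(8)·(-1)] = 25/64
L_3(-3/2) = (5/2)·(3/2)·(-13/2)/[(10)·(9)·(1)] = -13/48
Sum: (-120)·(-13/16) + (-57)·(325/192) + 15·(25/64) + 60·(-13/48) = -75/8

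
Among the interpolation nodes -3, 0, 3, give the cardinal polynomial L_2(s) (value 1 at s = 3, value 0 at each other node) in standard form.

L_2(s) = (1/18)s^2 + (1/6)s

L_2(s) = (s + 3)s / [(6)·(3)]
       = (s^2 + 3s) / (18)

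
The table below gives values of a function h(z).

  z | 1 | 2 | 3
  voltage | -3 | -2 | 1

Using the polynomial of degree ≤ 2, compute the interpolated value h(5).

Evaluate each Lagrange basis at z = 5:
L_0(5) = (3)·(2)/[(-1)·(-2)] = 3
L_1(5) = (4)·(2)/[(1)·(-1)] = -8
L_2(5) = (4)·(3)/[(2)·(1)] = 6
Sum: (-3)·(3) + (-2)·(-8) + 1·(6) = 13

13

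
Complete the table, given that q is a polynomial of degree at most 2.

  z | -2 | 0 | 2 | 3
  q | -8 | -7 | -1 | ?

31/8

The 3 known values determine q uniquely (degree ≤ 2).
Evaluate each Lagrange basis at z = 3:
L_0(3) = (3)·(1)/[(-2)·(-4)] = 3/8
L_1(3) = (5)·(1)/[(2)·(-2)] = -5/4
L_2(3) = (5)·(3)/[(4)·(2)] = 15/8
Sum: (-8)·(3/8) + (-7)·(-5/4) + (-1)·(15/8) = 31/8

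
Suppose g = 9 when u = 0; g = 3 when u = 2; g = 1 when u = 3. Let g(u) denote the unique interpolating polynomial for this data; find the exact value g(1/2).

Using Newton's divided-difference form:
g[0,2] = (3 - 9) / (2 - 0) = -3
g[2,3] = (1 - 3) / (3 - 2) = -2
g[0,2,3] = (-2 - (-3)) / (3 - 0) = 1/3
g(1/2) = 9 + (-3)·(1/2) + (1/3)·(1/2)·(-3/2) = 29/4

29/4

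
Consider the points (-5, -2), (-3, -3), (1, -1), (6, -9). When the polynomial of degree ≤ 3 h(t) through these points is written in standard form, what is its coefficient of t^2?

Build the Lagrange basis polynomials:
L_0(t) = (t + 3)(t - 1)(t - 6) / [-132] = -(1/132)t^3 + (1/33)t^2 + (5/44)t - 3/22
L_1(t) = (t + 5)(t - 1)(t - 6) / [72] = (1/72)t^3 - (1/36)t^2 - (29/72)t + 5/12
L_2(t) = (t + 5)(t + 3)(t - 6) / [-120] = -(1/120)t^3 - (1/60)t^2 + (11/40)t + 3/4
L_3(t) = (t + 5)(t + 3)(t - 1) / [495] = (1/495)t^3 + (7/495)t^2 + (7/495)t - 1/33
h(t) = (-2)·L_0 + (-3)·L_1 + (-1)·L_2 + (-9)·L_3
Only the coefficient of t^2 is needed; take it from each L_i and combine:
(-2)·(1/33) + (-3)·(-1/36) + (-1)·(-1/60) + (-9)·(7/495) = -29/330

-29/330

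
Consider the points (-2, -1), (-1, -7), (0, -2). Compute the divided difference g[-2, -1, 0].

g[-2,-1] = (-7 - (-1)) / (-1 - (-2)) = -6
g[-1,0] = (-2 - (-7)) / (0 - (-1)) = 5
g[-2,-1,0] = (5 - (-6)) / (0 - (-2)) = 11/2

11/2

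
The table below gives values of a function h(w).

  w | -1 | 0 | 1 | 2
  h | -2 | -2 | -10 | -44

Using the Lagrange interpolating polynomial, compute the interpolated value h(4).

-262

Evaluate each Lagrange basis at w = 4:
L_0(4) = (4)·(3)·(2)/[(-1)·(-2)·(-3)] = -4
L_1(4) = (5)·(3)·(2)/[(1)·(-1)·(-2)] = 15
L_2(4) = (5)·(4)·(2)/[(2)·(1)·(-1)] = -20
L_3(4) = (5)·(4)·(3)/[(3)·(2)·(1)] = 10
Sum: (-2)·(-4) + (-2)·(15) + (-10)·(-20) + (-44)·(10) = -262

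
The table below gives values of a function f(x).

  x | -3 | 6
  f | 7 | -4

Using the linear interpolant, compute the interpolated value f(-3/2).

31/6

L_0(-3/2) = (-15/2)/[(-9)] = 5/6
L_1(-3/2) = (3/2)/[(9)] = 1/6
Sum: 7·(5/6) + (-4)·(1/6) = 31/6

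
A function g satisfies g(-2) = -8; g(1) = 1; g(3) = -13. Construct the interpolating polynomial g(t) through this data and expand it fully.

g(t) = -2t^2 + t + 2

Build the Lagrange basis polynomials:
L_0(t) = (t - 1)(t - 3) / [15] = (1/15)t^2 - (4/15)t + 1/5
L_1(t) = (t + 2)(t - 3) / [-6] = -(1/6)t^2 + (1/6)t + 1
L_2(t) = (t + 2)(t - 1) / [10] = (1/10)t^2 + (1/10)t - 1/5
g(t) = (-8)·L_0 + 1·L_1 + (-13)·L_2
  (-8)·L_0(t) = -(8/15)t^2 + (32/15)t - 8/5
  1·L_1(t) = -(1/6)t^2 + (1/6)t + 1
  (-13)·L_2(t) = -(13/10)t^2 - (13/10)t + 13/5
Adding term by term: -2t^2 + t + 2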